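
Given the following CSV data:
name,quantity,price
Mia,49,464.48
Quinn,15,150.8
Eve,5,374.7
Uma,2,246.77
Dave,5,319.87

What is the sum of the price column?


Values in 'price' column:
  Row 1: 464.48
  Row 2: 150.8
  Row 3: 374.7
  Row 4: 246.77
  Row 5: 319.87
Sum = 464.48 + 150.8 + 374.7 + 246.77 + 319.87 = 1556.62

ANSWER: 1556.62


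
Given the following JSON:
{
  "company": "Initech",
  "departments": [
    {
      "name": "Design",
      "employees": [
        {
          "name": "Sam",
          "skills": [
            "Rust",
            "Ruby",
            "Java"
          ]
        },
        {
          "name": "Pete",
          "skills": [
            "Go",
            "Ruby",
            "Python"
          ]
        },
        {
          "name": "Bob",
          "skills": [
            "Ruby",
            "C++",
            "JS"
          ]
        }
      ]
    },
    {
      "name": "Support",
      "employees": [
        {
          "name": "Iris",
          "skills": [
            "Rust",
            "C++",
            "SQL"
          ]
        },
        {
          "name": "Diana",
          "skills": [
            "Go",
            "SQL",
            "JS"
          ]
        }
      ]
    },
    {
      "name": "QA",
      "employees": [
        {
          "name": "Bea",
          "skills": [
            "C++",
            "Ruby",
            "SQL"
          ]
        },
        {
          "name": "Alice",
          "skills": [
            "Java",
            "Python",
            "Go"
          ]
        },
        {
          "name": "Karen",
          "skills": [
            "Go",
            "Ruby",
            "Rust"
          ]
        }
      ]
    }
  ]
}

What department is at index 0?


Path: departments[0].name
Value: Design

ANSWER: Design


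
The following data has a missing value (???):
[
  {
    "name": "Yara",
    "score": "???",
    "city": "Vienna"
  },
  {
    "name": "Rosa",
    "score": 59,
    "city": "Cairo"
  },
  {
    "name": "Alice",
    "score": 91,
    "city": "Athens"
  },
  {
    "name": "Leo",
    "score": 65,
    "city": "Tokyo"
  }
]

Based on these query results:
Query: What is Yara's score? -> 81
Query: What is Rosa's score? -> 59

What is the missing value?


The missing value is Yara's score
From query: Yara's score = 81

ANSWER: 81


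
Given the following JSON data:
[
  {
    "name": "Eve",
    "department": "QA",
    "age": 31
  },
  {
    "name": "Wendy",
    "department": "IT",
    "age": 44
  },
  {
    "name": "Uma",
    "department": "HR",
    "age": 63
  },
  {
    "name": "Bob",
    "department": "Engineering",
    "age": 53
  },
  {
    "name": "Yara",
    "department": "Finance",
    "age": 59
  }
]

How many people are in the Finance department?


Scanning records for department = Finance
  Record 4: Yara
Count: 1

ANSWER: 1


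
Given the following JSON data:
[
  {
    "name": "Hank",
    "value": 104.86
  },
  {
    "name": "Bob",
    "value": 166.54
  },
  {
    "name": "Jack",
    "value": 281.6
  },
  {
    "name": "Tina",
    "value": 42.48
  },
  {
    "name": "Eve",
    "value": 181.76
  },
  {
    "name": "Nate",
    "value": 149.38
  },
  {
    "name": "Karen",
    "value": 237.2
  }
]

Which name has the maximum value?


Comparing values:
  Hank: 104.86
  Bob: 166.54
  Jack: 281.6
  Tina: 42.48
  Eve: 181.76
  Nate: 149.38
  Karen: 237.2
Maximum: Jack (281.6)

ANSWER: Jack


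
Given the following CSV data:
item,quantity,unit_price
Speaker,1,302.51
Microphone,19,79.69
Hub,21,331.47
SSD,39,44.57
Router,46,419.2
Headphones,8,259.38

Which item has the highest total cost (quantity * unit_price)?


Computing row totals:
  Speaker: 302.51
  Microphone: 1514.11
  Hub: 6960.87
  SSD: 1738.23
  Router: 19283.2
  Headphones: 2075.04
Maximum: Router (19283.2)

ANSWER: Router


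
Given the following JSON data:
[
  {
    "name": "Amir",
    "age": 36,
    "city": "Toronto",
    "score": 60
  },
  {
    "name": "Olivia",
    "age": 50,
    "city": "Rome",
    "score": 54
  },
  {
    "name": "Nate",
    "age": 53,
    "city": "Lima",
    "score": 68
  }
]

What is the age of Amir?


Looking up record where name = Amir
Record index: 0
Field 'age' = 36

ANSWER: 36


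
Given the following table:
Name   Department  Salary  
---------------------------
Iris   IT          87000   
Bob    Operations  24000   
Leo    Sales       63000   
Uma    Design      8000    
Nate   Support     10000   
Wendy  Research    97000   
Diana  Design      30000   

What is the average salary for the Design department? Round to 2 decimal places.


Design department members:
  Uma: 8000
  Diana: 30000
Sum = 38000
Count = 2
Average = 38000 / 2 = 19000.00

ANSWER: 19000.00


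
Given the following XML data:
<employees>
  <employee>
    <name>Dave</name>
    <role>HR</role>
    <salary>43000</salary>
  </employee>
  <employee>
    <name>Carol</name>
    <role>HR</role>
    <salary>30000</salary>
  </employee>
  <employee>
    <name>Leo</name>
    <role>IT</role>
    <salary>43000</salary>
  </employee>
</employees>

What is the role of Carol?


Searching for <employee> with <name>Carol</name>
Found at position 2
<role>HR</role>

ANSWER: HR


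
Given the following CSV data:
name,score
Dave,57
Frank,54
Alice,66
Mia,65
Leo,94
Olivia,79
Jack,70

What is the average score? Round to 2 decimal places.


Scores: 57, 54, 66, 65, 94, 79, 70
Sum = 485
Count = 7
Average = 485 / 7 = 69.29

ANSWER: 69.29


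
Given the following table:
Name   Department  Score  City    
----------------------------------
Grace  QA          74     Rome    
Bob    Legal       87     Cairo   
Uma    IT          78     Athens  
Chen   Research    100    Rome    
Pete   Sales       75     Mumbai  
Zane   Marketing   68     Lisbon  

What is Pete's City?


Row 5: Pete
City = Mumbai

ANSWER: Mumbai


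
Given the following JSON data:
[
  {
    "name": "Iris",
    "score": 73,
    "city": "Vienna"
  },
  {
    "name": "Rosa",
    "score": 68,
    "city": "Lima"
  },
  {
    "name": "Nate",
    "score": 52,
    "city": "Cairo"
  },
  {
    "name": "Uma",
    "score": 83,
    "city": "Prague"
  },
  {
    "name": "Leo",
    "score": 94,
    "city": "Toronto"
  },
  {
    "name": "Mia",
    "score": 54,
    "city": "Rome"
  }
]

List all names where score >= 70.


Filtering records where score >= 70:
  Iris (score=73) -> YES
  Rosa (score=68) -> no
  Nate (score=52) -> no
  Uma (score=83) -> YES
  Leo (score=94) -> YES
  Mia (score=54) -> no


ANSWER: Iris, Uma, Leo


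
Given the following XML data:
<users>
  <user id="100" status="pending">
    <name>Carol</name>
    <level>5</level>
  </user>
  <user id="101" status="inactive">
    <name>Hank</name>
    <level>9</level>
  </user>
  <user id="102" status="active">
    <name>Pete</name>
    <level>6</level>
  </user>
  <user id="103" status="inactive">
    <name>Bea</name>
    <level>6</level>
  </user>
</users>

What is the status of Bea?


Finding user with name = Bea
user id="103" status="inactive"

ANSWER: inactive


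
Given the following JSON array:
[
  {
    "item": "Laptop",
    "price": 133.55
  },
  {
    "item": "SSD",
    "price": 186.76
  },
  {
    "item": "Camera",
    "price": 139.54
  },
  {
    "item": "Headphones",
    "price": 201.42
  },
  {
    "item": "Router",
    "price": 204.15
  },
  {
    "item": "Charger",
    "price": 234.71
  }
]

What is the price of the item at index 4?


Array index 4 -> Router
price = 204.15

ANSWER: 204.15


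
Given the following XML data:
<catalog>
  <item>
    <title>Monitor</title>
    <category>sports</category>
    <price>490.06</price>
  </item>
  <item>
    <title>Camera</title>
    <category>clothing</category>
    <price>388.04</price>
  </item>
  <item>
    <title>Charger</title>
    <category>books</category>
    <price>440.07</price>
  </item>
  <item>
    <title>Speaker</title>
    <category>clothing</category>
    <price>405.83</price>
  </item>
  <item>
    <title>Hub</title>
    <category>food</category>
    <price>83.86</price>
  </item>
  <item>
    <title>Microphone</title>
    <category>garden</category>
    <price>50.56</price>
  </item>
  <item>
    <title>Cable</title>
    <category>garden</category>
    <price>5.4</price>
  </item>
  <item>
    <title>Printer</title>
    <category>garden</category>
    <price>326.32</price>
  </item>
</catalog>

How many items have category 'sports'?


Scanning <item> elements for <category>sports</category>:
  Item 1: Monitor -> MATCH
Count: 1

ANSWER: 1


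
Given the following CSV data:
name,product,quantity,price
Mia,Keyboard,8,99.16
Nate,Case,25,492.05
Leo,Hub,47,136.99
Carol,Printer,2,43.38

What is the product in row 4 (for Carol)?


Row 4: Carol
Column 'product' = Printer

ANSWER: Printer


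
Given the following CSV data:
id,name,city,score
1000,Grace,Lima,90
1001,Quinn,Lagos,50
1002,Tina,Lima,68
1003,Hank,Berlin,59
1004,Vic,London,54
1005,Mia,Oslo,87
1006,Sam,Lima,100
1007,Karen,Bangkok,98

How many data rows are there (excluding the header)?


Counting rows (excluding header):
Header: id,name,city,score
Data rows: 8

ANSWER: 8


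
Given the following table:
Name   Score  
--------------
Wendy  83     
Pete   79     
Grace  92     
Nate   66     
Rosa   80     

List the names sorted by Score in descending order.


Sorting by Score (descending):
  Grace: 92
  Wendy: 83
  Rosa: 80
  Pete: 79
  Nate: 66


ANSWER: Grace, Wendy, Rosa, Pete, Nate


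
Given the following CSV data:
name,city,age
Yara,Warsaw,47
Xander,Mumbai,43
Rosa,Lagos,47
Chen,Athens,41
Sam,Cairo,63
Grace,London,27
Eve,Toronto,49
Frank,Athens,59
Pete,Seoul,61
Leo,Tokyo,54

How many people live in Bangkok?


Scanning city column for 'Bangkok':
Total matches: 0

ANSWER: 0


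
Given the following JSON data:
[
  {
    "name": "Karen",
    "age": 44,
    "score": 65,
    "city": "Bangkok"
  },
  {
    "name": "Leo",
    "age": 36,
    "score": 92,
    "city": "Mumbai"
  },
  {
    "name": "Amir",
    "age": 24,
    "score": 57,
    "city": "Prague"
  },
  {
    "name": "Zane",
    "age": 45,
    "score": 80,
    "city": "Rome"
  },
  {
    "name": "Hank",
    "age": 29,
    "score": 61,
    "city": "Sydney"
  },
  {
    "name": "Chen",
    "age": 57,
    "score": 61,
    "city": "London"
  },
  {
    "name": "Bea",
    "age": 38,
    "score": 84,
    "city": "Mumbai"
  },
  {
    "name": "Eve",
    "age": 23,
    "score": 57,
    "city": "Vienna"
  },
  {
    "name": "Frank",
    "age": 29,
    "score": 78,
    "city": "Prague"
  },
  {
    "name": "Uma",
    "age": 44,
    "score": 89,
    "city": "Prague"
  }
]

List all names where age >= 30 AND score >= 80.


Checking both conditions:
  Karen (age=44, score=65) -> no
  Leo (age=36, score=92) -> YES
  Amir (age=24, score=57) -> no
  Zane (age=45, score=80) -> YES
  Hank (age=29, score=61) -> no
  Chen (age=57, score=61) -> no
  Bea (age=38, score=84) -> YES
  Eve (age=23, score=57) -> no
  Frank (age=29, score=78) -> no
  Uma (age=44, score=89) -> YES


ANSWER: Leo, Zane, Bea, Uma


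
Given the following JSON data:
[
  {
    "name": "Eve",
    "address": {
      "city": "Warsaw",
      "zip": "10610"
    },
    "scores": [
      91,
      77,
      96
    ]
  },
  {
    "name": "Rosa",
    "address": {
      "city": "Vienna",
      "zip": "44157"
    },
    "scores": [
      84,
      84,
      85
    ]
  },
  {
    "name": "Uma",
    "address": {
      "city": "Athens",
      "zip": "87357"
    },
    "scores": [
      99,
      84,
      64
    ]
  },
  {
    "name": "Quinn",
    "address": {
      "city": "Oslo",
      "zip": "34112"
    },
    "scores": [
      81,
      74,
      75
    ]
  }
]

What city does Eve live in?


Path: records[0].address.city
Value: Warsaw

ANSWER: Warsaw


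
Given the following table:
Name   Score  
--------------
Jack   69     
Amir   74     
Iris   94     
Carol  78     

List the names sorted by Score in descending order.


Sorting by Score (descending):
  Iris: 94
  Carol: 78
  Amir: 74
  Jack: 69


ANSWER: Iris, Carol, Amir, Jack


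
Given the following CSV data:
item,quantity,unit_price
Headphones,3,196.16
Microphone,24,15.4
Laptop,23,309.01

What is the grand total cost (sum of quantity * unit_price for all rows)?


Computing row totals:
  Headphones: 3 * 196.16 = 588.48
  Microphone: 24 * 15.4 = 369.6
  Laptop: 23 * 309.01 = 7107.23
Grand total = 588.48 + 369.6 + 7107.23 = 8065.31

ANSWER: 8065.31


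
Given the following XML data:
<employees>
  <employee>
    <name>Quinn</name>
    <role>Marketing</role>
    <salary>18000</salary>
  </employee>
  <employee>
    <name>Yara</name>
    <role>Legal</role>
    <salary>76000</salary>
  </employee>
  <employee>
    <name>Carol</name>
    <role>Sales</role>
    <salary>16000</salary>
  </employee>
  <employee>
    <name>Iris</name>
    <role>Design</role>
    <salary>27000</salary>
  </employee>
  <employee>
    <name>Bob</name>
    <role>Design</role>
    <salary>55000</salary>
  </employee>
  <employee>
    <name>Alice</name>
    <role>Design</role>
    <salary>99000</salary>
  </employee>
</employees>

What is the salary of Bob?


Searching for <employee> with <name>Bob</name>
Found at position 5
<salary>55000</salary>

ANSWER: 55000


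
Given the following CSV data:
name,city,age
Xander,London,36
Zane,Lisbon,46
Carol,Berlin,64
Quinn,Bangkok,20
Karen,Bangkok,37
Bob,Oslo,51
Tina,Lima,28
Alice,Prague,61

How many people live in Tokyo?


Scanning city column for 'Tokyo':
Total matches: 0

ANSWER: 0


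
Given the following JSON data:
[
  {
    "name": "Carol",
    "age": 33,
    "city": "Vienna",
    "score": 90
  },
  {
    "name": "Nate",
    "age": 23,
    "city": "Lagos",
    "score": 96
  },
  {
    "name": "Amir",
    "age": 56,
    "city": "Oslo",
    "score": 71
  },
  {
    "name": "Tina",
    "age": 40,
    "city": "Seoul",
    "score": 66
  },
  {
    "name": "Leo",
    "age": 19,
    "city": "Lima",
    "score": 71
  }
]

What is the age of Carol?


Looking up record where name = Carol
Record index: 0
Field 'age' = 33

ANSWER: 33


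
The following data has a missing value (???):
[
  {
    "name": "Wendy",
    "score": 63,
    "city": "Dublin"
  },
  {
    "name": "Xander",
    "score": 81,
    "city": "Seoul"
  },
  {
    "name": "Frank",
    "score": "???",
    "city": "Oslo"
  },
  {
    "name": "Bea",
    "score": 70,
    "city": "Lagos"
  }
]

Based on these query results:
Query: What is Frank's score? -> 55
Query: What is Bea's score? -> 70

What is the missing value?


The missing value is Frank's score
From query: Frank's score = 55

ANSWER: 55


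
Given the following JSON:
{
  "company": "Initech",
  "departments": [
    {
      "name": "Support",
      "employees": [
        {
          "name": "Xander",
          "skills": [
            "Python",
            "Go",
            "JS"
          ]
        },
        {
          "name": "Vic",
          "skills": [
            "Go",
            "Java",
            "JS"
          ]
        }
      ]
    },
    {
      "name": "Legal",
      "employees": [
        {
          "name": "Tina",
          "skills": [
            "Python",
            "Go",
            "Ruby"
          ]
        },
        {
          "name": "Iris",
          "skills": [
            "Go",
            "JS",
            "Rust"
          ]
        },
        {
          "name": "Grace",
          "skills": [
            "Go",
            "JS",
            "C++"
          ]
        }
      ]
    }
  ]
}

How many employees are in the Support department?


Path: departments[0].employees
Count: 2

ANSWER: 2


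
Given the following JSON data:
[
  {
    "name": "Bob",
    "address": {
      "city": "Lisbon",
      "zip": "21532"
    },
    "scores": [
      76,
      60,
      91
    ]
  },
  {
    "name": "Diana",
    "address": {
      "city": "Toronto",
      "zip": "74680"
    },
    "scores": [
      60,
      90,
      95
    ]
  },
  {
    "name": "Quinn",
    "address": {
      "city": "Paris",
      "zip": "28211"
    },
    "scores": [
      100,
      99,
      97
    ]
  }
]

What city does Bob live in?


Path: records[0].address.city
Value: Lisbon

ANSWER: Lisbon


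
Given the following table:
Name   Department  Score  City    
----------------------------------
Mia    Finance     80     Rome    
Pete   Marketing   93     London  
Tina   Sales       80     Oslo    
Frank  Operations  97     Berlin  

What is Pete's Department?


Row 2: Pete
Department = Marketing

ANSWER: Marketing


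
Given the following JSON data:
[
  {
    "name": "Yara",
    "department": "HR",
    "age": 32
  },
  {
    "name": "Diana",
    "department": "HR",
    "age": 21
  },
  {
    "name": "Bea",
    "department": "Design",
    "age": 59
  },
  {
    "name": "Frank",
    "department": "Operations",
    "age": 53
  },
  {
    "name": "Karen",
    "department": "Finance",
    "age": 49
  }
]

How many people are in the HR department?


Scanning records for department = HR
  Record 0: Yara
  Record 1: Diana
Count: 2

ANSWER: 2


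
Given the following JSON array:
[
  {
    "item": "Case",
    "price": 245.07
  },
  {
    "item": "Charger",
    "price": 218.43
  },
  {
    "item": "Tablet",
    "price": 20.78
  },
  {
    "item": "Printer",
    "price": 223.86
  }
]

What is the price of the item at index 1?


Array index 1 -> Charger
price = 218.43

ANSWER: 218.43


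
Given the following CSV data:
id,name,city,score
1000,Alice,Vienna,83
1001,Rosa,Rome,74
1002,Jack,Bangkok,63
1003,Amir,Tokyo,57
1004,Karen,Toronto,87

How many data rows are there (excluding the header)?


Counting rows (excluding header):
Header: id,name,city,score
Data rows: 5

ANSWER: 5


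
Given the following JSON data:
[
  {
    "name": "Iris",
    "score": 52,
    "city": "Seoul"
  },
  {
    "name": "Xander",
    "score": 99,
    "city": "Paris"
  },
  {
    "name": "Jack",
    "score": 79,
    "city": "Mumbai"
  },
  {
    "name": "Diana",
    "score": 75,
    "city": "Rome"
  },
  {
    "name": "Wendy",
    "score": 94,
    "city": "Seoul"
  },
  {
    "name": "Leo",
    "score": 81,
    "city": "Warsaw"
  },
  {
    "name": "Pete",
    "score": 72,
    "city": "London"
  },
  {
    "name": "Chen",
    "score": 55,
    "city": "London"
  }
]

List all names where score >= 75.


Filtering records where score >= 75:
  Iris (score=52) -> no
  Xander (score=99) -> YES
  Jack (score=79) -> YES
  Diana (score=75) -> YES
  Wendy (score=94) -> YES
  Leo (score=81) -> YES
  Pete (score=72) -> no
  Chen (score=55) -> no


ANSWER: Xander, Jack, Diana, Wendy, Leo


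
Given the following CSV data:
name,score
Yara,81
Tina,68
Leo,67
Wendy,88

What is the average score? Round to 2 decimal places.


Scores: 81, 68, 67, 88
Sum = 304
Count = 4
Average = 304 / 4 = 76.00

ANSWER: 76.00


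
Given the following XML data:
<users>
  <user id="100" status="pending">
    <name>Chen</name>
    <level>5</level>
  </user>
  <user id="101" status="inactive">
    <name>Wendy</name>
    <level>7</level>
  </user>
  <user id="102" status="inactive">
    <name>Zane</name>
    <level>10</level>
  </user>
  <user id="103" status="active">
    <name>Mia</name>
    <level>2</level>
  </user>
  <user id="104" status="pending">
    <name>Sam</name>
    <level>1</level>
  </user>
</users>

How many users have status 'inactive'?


Counting users with status='inactive':
  Wendy (id=101) -> MATCH
  Zane (id=102) -> MATCH
Count: 2

ANSWER: 2


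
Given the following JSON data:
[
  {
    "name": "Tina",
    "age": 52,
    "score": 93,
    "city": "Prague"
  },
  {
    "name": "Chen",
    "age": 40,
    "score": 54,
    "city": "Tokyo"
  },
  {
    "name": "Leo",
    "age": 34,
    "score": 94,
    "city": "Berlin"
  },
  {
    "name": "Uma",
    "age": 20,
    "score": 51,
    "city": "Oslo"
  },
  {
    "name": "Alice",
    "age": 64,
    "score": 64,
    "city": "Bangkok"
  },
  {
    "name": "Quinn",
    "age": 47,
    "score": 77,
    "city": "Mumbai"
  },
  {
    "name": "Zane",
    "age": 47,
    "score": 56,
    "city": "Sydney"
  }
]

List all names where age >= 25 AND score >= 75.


Checking both conditions:
  Tina (age=52, score=93) -> YES
  Chen (age=40, score=54) -> no
  Leo (age=34, score=94) -> YES
  Uma (age=20, score=51) -> no
  Alice (age=64, score=64) -> no
  Quinn (age=47, score=77) -> YES
  Zane (age=47, score=56) -> no


ANSWER: Tina, Leo, Quinn


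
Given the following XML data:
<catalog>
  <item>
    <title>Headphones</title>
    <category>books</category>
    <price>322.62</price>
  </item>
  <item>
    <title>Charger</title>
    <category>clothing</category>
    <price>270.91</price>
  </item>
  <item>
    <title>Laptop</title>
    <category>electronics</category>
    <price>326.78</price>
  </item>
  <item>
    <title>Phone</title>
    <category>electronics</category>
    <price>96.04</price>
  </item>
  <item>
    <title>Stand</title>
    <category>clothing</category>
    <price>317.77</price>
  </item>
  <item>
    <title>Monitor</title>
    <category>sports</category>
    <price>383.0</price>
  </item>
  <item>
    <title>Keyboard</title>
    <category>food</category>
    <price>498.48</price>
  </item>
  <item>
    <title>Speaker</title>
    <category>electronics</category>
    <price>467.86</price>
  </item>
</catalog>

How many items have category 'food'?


Scanning <item> elements for <category>food</category>:
  Item 7: Keyboard -> MATCH
Count: 1

ANSWER: 1


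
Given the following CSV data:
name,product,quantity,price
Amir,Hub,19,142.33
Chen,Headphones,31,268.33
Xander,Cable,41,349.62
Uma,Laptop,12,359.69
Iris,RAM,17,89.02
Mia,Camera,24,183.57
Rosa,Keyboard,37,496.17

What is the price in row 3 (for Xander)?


Row 3: Xander
Column 'price' = 349.62

ANSWER: 349.62


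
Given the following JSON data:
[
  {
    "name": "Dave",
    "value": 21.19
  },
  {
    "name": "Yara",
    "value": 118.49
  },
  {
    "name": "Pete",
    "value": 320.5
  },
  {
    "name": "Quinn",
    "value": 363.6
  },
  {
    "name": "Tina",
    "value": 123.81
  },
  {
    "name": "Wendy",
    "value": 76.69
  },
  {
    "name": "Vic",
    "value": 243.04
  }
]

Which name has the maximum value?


Comparing values:
  Dave: 21.19
  Yara: 118.49
  Pete: 320.5
  Quinn: 363.6
  Tina: 123.81
  Wendy: 76.69
  Vic: 243.04
Maximum: Quinn (363.6)

ANSWER: Quinn


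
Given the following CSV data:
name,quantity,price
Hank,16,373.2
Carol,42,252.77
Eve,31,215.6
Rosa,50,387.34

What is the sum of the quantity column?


Values in 'quantity' column:
  Row 1: 16
  Row 2: 42
  Row 3: 31
  Row 4: 50
Sum = 16 + 42 + 31 + 50 = 139

ANSWER: 139


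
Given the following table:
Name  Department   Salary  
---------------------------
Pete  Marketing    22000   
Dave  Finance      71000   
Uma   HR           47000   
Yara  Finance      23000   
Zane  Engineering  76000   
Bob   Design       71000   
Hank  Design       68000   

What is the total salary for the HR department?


HR department members:
  Uma: 47000
Total = 47000 = 47000

ANSWER: 47000


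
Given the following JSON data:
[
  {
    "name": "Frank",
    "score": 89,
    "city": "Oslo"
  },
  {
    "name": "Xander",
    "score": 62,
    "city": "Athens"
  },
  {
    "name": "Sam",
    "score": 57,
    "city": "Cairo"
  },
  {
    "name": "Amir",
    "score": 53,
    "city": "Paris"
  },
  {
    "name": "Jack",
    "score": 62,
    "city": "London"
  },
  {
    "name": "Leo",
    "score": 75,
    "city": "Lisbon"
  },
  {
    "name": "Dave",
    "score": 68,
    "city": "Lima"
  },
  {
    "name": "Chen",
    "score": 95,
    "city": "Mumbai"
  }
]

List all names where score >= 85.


Filtering records where score >= 85:
  Frank (score=89) -> YES
  Xander (score=62) -> no
  Sam (score=57) -> no
  Amir (score=53) -> no
  Jack (score=62) -> no
  Leo (score=75) -> no
  Dave (score=68) -> no
  Chen (score=95) -> YES


ANSWER: Frank, Chen


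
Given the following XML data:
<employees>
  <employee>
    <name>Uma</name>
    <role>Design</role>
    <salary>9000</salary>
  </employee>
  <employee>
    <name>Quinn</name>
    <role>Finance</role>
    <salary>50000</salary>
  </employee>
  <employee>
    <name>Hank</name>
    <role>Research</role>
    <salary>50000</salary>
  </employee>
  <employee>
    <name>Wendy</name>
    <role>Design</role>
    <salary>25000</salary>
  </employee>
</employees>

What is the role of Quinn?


Searching for <employee> with <name>Quinn</name>
Found at position 2
<role>Finance</role>

ANSWER: Finance


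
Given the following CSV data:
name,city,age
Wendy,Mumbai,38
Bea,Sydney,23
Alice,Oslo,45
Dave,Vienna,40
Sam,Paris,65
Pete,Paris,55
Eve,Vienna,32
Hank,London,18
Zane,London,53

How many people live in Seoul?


Scanning city column for 'Seoul':
Total matches: 0

ANSWER: 0


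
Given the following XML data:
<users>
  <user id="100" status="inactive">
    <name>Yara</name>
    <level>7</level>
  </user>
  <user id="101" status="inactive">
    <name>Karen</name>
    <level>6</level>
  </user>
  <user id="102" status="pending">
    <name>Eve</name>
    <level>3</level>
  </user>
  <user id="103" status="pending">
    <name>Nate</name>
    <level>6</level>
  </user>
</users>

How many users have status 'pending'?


Counting users with status='pending':
  Eve (id=102) -> MATCH
  Nate (id=103) -> MATCH
Count: 2

ANSWER: 2


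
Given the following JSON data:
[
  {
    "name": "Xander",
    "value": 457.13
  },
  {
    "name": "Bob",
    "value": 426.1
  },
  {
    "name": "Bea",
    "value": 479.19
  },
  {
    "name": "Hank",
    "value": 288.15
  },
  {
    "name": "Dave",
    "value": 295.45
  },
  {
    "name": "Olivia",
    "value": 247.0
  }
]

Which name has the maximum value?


Comparing values:
  Xander: 457.13
  Bob: 426.1
  Bea: 479.19
  Hank: 288.15
  Dave: 295.45
  Olivia: 247.0
Maximum: Bea (479.19)

ANSWER: Bea


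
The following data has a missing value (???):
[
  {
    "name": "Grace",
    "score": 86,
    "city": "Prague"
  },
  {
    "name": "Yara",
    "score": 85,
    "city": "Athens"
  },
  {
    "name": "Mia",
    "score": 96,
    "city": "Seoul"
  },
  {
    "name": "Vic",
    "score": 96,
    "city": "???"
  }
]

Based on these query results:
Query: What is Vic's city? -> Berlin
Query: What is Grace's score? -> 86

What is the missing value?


The missing value is Vic's city
From query: Vic's city = Berlin

ANSWER: Berlin


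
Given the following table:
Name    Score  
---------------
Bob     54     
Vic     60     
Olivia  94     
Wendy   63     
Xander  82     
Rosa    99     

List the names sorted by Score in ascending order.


Sorting by Score (ascending):
  Bob: 54
  Vic: 60
  Wendy: 63
  Xander: 82
  Olivia: 94
  Rosa: 99


ANSWER: Bob, Vic, Wendy, Xander, Olivia, Rosa


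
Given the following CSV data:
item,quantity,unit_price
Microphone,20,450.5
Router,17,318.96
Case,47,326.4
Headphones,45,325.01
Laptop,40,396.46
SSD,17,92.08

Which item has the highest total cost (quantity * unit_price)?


Computing row totals:
  Microphone: 9010.0
  Router: 5422.32
  Case: 15340.8
  Headphones: 14625.45
  Laptop: 15858.4
  SSD: 1565.36
Maximum: Laptop (15858.4)

ANSWER: Laptop


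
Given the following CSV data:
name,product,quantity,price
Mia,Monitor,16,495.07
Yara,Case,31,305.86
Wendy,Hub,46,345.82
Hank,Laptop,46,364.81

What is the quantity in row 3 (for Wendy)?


Row 3: Wendy
Column 'quantity' = 46

ANSWER: 46


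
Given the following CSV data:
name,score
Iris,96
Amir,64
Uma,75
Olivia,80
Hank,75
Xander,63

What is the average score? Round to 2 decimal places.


Scores: 96, 64, 75, 80, 75, 63
Sum = 453
Count = 6
Average = 453 / 6 = 75.50

ANSWER: 75.50


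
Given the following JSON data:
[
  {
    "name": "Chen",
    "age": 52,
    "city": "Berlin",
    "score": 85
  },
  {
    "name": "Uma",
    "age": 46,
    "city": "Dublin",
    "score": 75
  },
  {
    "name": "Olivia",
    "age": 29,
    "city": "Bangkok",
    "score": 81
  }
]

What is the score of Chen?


Looking up record where name = Chen
Record index: 0
Field 'score' = 85

ANSWER: 85


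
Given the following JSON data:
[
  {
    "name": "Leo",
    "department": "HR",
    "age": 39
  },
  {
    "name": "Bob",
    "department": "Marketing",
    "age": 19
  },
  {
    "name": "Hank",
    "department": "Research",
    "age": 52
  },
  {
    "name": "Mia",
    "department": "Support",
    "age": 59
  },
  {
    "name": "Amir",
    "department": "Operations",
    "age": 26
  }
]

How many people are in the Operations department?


Scanning records for department = Operations
  Record 4: Amir
Count: 1

ANSWER: 1


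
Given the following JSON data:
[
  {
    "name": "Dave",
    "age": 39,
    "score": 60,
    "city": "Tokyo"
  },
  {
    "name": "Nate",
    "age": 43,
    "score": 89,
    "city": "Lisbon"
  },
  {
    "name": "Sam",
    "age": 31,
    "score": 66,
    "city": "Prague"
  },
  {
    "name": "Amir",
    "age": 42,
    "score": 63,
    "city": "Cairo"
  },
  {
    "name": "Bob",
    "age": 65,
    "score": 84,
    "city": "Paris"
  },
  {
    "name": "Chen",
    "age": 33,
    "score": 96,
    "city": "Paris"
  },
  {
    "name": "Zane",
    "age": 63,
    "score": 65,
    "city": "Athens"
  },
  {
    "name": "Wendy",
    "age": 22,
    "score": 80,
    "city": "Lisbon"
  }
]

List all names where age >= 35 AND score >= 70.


Checking both conditions:
  Dave (age=39, score=60) -> no
  Nate (age=43, score=89) -> YES
  Sam (age=31, score=66) -> no
  Amir (age=42, score=63) -> no
  Bob (age=65, score=84) -> YES
  Chen (age=33, score=96) -> no
  Zane (age=63, score=65) -> no
  Wendy (age=22, score=80) -> no


ANSWER: Nate, Bob


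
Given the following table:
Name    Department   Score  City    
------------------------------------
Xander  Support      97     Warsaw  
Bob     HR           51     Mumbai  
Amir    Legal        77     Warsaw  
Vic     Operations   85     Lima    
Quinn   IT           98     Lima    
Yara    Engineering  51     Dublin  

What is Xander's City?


Row 1: Xander
City = Warsaw

ANSWER: Warsaw


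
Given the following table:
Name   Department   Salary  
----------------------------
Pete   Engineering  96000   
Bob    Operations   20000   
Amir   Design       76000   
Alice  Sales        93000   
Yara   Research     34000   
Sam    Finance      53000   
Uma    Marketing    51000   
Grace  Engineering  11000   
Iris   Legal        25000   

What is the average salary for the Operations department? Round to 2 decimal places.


Operations department members:
  Bob: 20000
Sum = 20000
Count = 1
Average = 20000 / 1 = 20000.00

ANSWER: 20000.00


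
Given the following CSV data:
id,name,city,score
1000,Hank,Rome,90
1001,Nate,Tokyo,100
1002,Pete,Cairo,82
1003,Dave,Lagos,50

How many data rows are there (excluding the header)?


Counting rows (excluding header):
Header: id,name,city,score
Data rows: 4

ANSWER: 4


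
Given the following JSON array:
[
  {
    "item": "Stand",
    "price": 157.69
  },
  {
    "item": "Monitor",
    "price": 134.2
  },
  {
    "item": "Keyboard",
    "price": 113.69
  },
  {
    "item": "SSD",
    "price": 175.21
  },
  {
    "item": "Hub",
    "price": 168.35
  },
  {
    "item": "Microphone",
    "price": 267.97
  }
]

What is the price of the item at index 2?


Array index 2 -> Keyboard
price = 113.69

ANSWER: 113.69


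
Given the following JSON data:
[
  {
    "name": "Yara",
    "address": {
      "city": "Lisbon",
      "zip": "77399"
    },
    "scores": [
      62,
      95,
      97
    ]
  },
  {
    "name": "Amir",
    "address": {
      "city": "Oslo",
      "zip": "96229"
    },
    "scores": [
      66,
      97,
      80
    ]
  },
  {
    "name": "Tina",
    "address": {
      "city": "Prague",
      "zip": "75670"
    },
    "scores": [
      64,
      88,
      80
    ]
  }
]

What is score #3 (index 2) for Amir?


Path: records[1].scores[2]
Value: 80

ANSWER: 80


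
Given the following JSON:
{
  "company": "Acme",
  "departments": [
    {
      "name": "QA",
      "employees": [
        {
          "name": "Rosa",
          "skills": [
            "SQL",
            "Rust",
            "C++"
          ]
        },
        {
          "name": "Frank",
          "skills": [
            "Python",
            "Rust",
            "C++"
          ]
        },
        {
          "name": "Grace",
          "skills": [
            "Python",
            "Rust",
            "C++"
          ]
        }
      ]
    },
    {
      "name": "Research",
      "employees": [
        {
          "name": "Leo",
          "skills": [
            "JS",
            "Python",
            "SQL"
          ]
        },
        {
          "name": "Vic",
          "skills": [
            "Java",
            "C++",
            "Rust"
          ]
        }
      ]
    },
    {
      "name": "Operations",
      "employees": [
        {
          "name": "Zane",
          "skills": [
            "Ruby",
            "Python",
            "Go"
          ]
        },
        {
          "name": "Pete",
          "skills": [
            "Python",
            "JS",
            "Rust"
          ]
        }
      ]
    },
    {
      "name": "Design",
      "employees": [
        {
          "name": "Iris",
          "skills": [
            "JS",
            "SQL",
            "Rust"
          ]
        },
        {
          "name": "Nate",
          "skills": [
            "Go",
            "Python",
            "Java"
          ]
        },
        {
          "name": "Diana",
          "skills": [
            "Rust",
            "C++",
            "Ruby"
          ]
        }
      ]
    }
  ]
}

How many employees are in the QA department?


Path: departments[0].employees
Count: 3

ANSWER: 3


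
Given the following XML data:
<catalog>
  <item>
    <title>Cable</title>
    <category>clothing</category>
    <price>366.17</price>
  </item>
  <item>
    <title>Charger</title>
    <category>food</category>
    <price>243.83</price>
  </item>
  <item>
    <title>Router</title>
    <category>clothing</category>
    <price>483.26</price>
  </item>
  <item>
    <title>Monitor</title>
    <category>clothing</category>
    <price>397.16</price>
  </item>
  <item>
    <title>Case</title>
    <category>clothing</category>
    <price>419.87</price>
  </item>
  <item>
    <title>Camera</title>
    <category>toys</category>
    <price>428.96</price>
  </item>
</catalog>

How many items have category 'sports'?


Scanning <item> elements for <category>sports</category>:
Count: 0

ANSWER: 0


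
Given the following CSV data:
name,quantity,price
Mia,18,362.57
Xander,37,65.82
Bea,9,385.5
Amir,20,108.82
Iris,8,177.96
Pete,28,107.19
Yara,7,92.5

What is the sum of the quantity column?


Values in 'quantity' column:
  Row 1: 18
  Row 2: 37
  Row 3: 9
  Row 4: 20
  Row 5: 8
  Row 6: 28
  Row 7: 7
Sum = 18 + 37 + 9 + 20 + 8 + 28 + 7 = 127

ANSWER: 127


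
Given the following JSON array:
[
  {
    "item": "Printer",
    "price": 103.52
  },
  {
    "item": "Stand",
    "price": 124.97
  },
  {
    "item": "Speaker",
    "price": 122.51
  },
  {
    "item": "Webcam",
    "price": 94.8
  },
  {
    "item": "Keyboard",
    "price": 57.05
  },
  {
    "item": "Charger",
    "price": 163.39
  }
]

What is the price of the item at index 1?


Array index 1 -> Stand
price = 124.97

ANSWER: 124.97


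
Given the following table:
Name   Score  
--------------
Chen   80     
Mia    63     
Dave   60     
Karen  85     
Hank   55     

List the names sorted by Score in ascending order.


Sorting by Score (ascending):
  Hank: 55
  Dave: 60
  Mia: 63
  Chen: 80
  Karen: 85


ANSWER: Hank, Dave, Mia, Chen, Karen


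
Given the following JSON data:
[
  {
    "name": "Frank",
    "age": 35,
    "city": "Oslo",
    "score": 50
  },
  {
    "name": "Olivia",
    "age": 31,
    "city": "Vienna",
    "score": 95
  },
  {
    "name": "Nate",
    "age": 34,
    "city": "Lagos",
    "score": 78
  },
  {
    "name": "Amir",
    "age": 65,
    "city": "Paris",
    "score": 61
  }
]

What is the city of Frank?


Looking up record where name = Frank
Record index: 0
Field 'city' = Oslo

ANSWER: Oslo


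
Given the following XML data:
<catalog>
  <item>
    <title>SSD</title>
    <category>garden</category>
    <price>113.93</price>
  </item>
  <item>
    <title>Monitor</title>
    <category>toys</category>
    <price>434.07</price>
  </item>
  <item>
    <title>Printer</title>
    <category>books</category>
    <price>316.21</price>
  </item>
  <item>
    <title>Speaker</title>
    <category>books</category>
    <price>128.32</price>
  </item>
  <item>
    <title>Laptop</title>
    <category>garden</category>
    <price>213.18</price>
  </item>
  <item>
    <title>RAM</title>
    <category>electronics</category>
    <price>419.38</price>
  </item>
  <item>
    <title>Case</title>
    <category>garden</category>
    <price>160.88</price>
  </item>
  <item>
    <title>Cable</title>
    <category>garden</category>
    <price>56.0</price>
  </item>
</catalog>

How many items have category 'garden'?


Scanning <item> elements for <category>garden</category>:
  Item 1: SSD -> MATCH
  Item 5: Laptop -> MATCH
  Item 7: Case -> MATCH
  Item 8: Cable -> MATCH
Count: 4

ANSWER: 4


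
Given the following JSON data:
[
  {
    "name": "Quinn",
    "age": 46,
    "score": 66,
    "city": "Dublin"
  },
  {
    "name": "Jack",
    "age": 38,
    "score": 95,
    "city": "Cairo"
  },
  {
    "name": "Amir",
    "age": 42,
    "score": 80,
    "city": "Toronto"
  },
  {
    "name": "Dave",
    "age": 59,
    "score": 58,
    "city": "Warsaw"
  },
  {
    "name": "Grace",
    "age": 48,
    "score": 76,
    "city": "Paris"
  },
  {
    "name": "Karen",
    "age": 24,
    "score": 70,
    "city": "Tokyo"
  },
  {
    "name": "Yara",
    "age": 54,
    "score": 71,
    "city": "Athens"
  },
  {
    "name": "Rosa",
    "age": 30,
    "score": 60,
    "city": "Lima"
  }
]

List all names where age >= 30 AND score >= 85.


Checking both conditions:
  Quinn (age=46, score=66) -> no
  Jack (age=38, score=95) -> YES
  Amir (age=42, score=80) -> no
  Dave (age=59, score=58) -> no
  Grace (age=48, score=76) -> no
  Karen (age=24, score=70) -> no
  Yara (age=54, score=71) -> no
  Rosa (age=30, score=60) -> no


ANSWER: Jack


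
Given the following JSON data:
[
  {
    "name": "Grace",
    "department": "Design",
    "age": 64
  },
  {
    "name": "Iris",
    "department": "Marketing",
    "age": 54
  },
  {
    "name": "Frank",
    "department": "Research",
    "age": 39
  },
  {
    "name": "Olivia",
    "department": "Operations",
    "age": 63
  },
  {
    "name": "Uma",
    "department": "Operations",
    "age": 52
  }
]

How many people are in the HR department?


Scanning records for department = HR
  No matches found
Count: 0

ANSWER: 0


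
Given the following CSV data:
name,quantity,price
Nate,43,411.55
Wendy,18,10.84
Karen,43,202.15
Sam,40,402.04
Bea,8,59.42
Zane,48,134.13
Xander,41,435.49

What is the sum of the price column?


Values in 'price' column:
  Row 1: 411.55
  Row 2: 10.84
  Row 3: 202.15
  Row 4: 402.04
  Row 5: 59.42
  Row 6: 134.13
  Row 7: 435.49
Sum = 411.55 + 10.84 + 202.15 + 402.04 + 59.42 + 134.13 + 435.49 = 1655.62

ANSWER: 1655.62


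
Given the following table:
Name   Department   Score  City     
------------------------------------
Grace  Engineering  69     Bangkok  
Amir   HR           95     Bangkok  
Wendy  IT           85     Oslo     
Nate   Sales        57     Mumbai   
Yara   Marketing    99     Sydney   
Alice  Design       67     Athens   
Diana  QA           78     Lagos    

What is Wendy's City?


Row 3: Wendy
City = Oslo

ANSWER: Oslo


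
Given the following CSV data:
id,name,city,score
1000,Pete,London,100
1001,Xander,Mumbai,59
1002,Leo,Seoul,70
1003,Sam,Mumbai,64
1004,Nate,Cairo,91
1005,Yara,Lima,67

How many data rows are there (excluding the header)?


Counting rows (excluding header):
Header: id,name,city,score
Data rows: 6

ANSWER: 6


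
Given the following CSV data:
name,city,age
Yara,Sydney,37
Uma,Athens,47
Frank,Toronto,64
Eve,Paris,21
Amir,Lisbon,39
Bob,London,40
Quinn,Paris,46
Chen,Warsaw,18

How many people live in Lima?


Scanning city column for 'Lima':
Total matches: 0

ANSWER: 0
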